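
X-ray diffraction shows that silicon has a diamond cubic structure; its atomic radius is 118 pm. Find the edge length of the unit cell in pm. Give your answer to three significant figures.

545 pm

In a diamond cubic lattice, nearest neighbors lie along the body diagonal with √3·a = 8r.
a = 8r/√3 = 8 × 118 / 1.7321 = 545 pm.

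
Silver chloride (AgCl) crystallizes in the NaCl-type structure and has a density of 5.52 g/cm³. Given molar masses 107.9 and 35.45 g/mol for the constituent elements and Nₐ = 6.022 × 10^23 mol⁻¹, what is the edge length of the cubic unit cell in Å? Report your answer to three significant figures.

M(AgCl) = 143.35 g/mol; Z = 4 formula units per cell.
a³ = Z·M/(N_A·ρ) = 4 × 143.35 / (6.022 × 10²³ × 5.52) = 1.725 × 10^-22 cm³, so a = 5.567 × 10^-8 cm = 5.57 Å.

5.57 Å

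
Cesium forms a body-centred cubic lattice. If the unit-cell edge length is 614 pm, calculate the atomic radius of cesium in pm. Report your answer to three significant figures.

In a BCC lattice, atoms touch along the body diagonal, so √3·a = 4r.
r = √3·a/4 = 1.7321 × 614 / 4 = 266 pm.

266 pm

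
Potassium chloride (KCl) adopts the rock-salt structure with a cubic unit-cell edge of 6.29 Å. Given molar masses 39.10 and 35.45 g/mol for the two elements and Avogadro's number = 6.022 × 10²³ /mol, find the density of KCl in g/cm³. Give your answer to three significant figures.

1.99 g/cm³

The rock-salt structure contains Z = 4 formula units per cell; M(KCl) = 39.10 + 35.45 = 74.55 g/mol.
a³ = (6.290 × 10^-8 cm)³ = 2.489 × 10^-22 cm³.
ρ = 4 × 74.55 / (6.022 × 10²³ × 2.489 × 10^-22) = 1.990 g/cm³.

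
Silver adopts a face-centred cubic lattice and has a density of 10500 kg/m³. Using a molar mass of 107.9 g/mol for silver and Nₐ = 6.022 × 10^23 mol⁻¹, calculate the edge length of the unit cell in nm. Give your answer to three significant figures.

0.409 nm

With Z = 4 atoms per FCC cell, a³ = Z·M/(N_A·ρ) = 4 × 107.9 / (6.022 × 10²³ × 10.50 g/cm³) = 6.826 × 10^-23 cm³.
a = (6.826 × 10^-23)^(1/3) = 4.087 × 10^-8 cm = 0.409 nm.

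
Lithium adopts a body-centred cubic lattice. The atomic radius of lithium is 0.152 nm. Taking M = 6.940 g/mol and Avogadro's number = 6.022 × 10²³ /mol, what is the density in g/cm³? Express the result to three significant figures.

0.533 g/cm³

In a BCC lattice, atoms touch along the body diagonal, so √3·a = 4r, giving a = 0.3510 nm = 3.510 × 10^-8 cm.
With Z = 2, ρ = Z·M/(N_A·a³) = 2 × 6.940 / (6.022 × 10²³ × 4.325 × 10^-23) = 0.5329 g/cm³.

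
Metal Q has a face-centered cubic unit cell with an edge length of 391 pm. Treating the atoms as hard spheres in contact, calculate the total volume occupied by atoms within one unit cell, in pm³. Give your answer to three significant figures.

In an FCC lattice atoms touch along the face diagonal, so √2·a = 4r, so r = 0.3536a = 138.2 pm.
V_atoms = Z × (4/3)πr³ = 4 × (4/3)π × (138.2)³ = 4.43 × 10^7 pm³.

4.43 × 10^7 pm³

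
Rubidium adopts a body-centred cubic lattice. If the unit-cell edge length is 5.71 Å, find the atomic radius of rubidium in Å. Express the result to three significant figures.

2.47 Å

In a BCC lattice, atoms touch along the body diagonal, so √3·a = 4r.
r = √3·a/4 = 1.7321 × 5.71 / 4 = 2.47 Å.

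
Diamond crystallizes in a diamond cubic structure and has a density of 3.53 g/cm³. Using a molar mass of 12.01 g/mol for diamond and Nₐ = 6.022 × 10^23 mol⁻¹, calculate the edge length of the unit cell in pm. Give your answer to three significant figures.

With Z = 8 atoms per diamond cubic cell, a³ = Z·M/(N_A·ρ) = 8 × 12.01 / (6.022 × 10²³ × 3.530 g/cm³) = 4.520 × 10^-23 cm³.
a = (4.520 × 10^-23)^(1/3) = 3.562 × 10^-8 cm = 356 pm.

356 pm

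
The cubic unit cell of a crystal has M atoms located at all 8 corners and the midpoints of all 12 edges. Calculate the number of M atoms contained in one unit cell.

Corner atoms are shared by 8 cells (1/8 each), edge atoms by 4 (1/4 each).
Net atoms = 8 × 1/8 + 12 × 1/4 = 1 + 3 = 4.

4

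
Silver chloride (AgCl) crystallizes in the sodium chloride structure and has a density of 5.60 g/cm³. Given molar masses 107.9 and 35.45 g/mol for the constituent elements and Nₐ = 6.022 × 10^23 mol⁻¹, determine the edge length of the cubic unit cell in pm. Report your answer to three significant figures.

554 pm

M(AgCl) = 143.35 g/mol; Z = 4 formula units per cell.
a³ = Z·M/(N_A·ρ) = 4 × 143.35 / (6.022 × 10²³ × 5.60) = 1.700 × 10^-22 cm³, so a = 5.540 × 10^-8 cm = 554 pm.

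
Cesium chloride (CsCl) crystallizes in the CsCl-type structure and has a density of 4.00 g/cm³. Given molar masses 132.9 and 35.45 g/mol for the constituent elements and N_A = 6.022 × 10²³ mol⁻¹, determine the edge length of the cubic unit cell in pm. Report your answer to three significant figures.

M(CsCl) = 168.35 g/mol; Z = 1 formula unit per cell.
a³ = Z·M/(N_A·ρ) = 1 × 168.35 / (6.022 × 10²³ × 4.00) = 6.989 × 10^-23 cm³, so a = 4.119 × 10^-8 cm = 412 pm.

412 pm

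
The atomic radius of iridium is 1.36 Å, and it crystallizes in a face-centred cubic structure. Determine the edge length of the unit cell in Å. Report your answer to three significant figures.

In an FCC lattice, atoms touch along the face diagonal, so √2·a = 4r.
a = 4r/√2 = 4 × 1.36 / 1.4142 = 3.85 Å.

3.85 Å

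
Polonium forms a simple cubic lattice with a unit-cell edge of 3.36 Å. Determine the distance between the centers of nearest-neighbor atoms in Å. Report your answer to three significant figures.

In a simple cubic structure, atoms touch along the cell edge, so a = 2r; the nearest-neighbor distance equals 2r = 1.000·a.
d = 1.000 × 3.36 = 3.36 Å.

3.36 Å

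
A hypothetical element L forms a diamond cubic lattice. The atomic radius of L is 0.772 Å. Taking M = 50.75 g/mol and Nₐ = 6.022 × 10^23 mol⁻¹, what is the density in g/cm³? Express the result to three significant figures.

14.9 g/cm³

In a diamond cubic lattice, nearest neighbors lie along the body diagonal with √3·a = 8r, giving a = 3.566 Å = 3.566 × 10^-8 cm.
With Z = 8, ρ = Z·M/(N_A·a³) = 8 × 50.75 / (6.022 × 10²³ × 4.534 × 10^-23) = 14.87 g/cm³.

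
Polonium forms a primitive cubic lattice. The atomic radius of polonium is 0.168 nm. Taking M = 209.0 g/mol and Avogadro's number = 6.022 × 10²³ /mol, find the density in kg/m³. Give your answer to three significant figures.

9150 kg/m³

In a simple cubic lattice, atoms touch along the cell edge, so a = 2r, giving a = 0.3360 nm = 3.360 × 10^-8 cm.
With Z = 1, ρ = Z·M/(N_A·a³) = 1 × 209.0 / (6.022 × 10²³ × 3.793 × 10^-23) = 9.149 g/cm³ = 9150 kg/m³.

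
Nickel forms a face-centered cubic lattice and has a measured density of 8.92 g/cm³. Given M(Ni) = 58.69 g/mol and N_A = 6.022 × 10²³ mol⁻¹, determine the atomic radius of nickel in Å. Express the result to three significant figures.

1.25 Å

For an FCC cell (Z = 4), a³ = Z·M/(N_A·ρ) = 4 × 58.69 / (6.022 × 10²³ × 8.920) = 4.370 × 10^-23 cm³, so a = 3.522 × 10^-8 cm = 3.522 Å.
Atoms touch along the face diagonal, so √2·a = 4r, so r = 0.3536 × a = 1.25 Å.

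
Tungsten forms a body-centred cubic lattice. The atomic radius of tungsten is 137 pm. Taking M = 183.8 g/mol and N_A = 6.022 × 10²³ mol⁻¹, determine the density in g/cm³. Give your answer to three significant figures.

19.3 g/cm³

In a BCC lattice, atoms touch along the body diagonal, so √3·a = 4r, giving a = 316.4 pm = 3.164 × 10^-8 cm.
With Z = 2, ρ = Z·M/(N_A·a³) = 2 × 183.8 / (6.022 × 10²³ × 3.167 × 10^-23) = 19.27 g/cm³.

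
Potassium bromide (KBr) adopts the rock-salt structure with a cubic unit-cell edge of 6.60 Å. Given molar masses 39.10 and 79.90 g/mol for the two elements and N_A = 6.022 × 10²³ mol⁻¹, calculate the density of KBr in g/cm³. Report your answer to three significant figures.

The rock-salt structure contains Z = 4 formula units per cell; M(KBr) = 39.10 + 79.90 = 119.0 g/mol.
a³ = (6.600 × 10^-8 cm)³ = 2.875 × 10^-22 cm³.
ρ = 4 × 119.0 / (6.022 × 10²³ × 2.875 × 10^-22) = 2.749 g/cm³.

2.75 g/cm³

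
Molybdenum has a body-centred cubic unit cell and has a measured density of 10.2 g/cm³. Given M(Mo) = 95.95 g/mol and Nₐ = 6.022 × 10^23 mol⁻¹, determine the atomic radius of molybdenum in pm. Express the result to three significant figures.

136 pm

For a BCC cell (Z = 2), a³ = Z·M/(N_A·ρ) = 2 × 95.95 / (6.022 × 10²³ × 10.20) = 3.124 × 10^-23 cm³, so a = 3.150 × 10^-8 cm = 315.0 pm.
Atoms touch along the body diagonal, so √3·a = 4r, so r = 0.4330 × a = 136 pm.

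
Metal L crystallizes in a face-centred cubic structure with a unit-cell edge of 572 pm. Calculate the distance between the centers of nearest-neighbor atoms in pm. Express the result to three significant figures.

404 pm

In an FCC structure, atoms touch along the face diagonal, so √2·a = 4r; the nearest-neighbor distance equals 2r = 0.7071·a.
d = 0.7071 × 572 = 404 pm.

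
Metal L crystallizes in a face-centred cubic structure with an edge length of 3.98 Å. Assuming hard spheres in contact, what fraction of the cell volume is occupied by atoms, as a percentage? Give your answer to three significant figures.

In an FCC lattice atoms touch along the face diagonal, so √2·a = 4r, so r = 0.3536a = 1.407 Å.
Packing fraction = Z·(4/3)πr³ / a³ = 4 × (4/3)π × (1.407)³ / (3.98)³ = 0.7405 = 74.0%.

74.0%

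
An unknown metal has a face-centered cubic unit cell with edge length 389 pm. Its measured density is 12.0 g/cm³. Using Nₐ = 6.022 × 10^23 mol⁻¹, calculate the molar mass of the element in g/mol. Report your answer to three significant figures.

106 g/mol

An FCC cell has Z = 4 atoms; a = 3.890 × 10^-8 cm.
M = ρ·N_A·a³/Z = 12.0 × 6.022 × 10²³ × 5.886 × 10^-23 / 4 = 106 g/mol.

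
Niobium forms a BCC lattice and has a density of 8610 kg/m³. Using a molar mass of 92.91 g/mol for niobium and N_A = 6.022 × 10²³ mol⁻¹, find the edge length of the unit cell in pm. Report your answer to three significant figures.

330 pm

With Z = 2 atoms per BCC cell, a³ = Z·M/(N_A·ρ) = 2 × 92.91 / (6.022 × 10²³ × 8.610 g/cm³) = 3.584 × 10^-23 cm³.
a = (3.584 × 10^-23)^(1/3) = 3.297 × 10^-8 cm = 330 pm.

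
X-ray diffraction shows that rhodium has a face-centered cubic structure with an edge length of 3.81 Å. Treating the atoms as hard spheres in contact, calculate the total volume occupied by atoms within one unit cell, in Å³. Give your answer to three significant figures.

41.0 Å³

In an FCC lattice atoms touch along the face diagonal, so √2·a = 4r, so r = 0.3536a = 1.347 Å.
V_atoms = Z × (4/3)πr³ = 4 × (4/3)π × (1.347)³ = 41.0 Å³.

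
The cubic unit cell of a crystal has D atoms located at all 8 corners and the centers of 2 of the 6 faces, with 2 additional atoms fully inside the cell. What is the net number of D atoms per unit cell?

Corner atoms are shared by 8 cells (1/8 each), face atoms by 2 (1/2 each), interior atoms are unshared.
Net atoms = 8 × 1/8 + 2 × 1/2 + 2 = 1 + 1 + 2 = 4.

4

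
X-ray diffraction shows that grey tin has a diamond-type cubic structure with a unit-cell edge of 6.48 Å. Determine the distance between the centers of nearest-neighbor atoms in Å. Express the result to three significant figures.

In a diamond cubic structure, nearest neighbors lie along the body diagonal with √3·a = 8r; the nearest-neighbor distance equals 2r = 0.4330·a.
d = 0.4330 × 6.48 = 2.81 Å.

2.81 Å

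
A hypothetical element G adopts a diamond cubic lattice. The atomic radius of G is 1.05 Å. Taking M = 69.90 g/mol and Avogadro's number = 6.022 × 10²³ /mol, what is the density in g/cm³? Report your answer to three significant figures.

In a diamond cubic lattice, nearest neighbors lie along the body diagonal with √3·a = 8r, giving a = 4.850 Å = 4.850 × 10^-8 cm.
With Z = 8, ρ = Z·M/(N_A·a³) = 8 × 69.90 / (6.022 × 10²³ × 1.141 × 10^-22) = 8.141 g/cm³.

8.14 g/cm³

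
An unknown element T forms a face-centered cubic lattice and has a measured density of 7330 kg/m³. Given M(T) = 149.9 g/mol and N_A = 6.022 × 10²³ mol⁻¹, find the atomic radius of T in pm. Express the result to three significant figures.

182 pm

For an FCC cell (Z = 4), a³ = Z·M/(N_A·ρ) = 4 × 149.9 / (6.022 × 10²³ × 7.330) = 1.358 × 10^-22 cm³, so a = 5.141 × 10^-8 cm = 514.1 pm.
Atoms touch along the face diagonal, so √2·a = 4r, so r = 0.3536 × a = 182 pm.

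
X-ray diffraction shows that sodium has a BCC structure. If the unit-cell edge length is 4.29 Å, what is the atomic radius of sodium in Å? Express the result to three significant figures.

In a BCC lattice, atoms touch along the body diagonal, so √3·a = 4r.
r = √3·a/4 = 1.7321 × 4.29 / 4 = 1.86 Å.

1.86 Å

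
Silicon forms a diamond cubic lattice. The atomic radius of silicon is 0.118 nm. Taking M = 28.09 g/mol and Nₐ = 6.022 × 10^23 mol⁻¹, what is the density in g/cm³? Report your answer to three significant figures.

In a diamond cubic lattice, nearest neighbors lie along the body diagonal with √3·a = 8r, giving a = 0.5450 nm = 5.450 × 10^-8 cm.
With Z = 8, ρ = Z·M/(N_A·a³) = 8 × 28.09 / (6.022 × 10²³ × 1.619 × 10^-22) = 2.305 g/cm³.

2.30 g/cm³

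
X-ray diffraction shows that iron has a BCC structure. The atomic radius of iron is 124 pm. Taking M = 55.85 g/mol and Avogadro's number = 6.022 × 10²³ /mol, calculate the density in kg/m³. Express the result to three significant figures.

In a BCC lattice, atoms touch along the body diagonal, so √3·a = 4r, giving a = 286.4 pm = 2.864 × 10^-8 cm.
With Z = 2, ρ = Z·M/(N_A·a³) = 2 × 55.85 / (6.022 × 10²³ × 2.348 × 10^-23) = 7.899 g/cm³ = 7900 kg/m³.

7900 kg/m³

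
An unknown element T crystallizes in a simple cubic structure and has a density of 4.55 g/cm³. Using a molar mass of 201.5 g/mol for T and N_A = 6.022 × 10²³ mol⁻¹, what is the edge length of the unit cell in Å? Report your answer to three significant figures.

4.19 Å

With Z = 1 atom per simple cubic cell, a³ = Z·M/(N_A·ρ) = 1 × 201.5 / (6.022 × 10²³ × 4.550 g/cm³) = 7.354 × 10^-23 cm³.
a = (7.354 × 10^-23)^(1/3) = 4.190 × 10^-8 cm = 4.19 Å.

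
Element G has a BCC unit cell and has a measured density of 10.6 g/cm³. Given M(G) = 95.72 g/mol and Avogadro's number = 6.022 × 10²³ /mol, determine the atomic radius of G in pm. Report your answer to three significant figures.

135 pm

For a BCC cell (Z = 2), a³ = Z·M/(N_A·ρ) = 2 × 95.72 / (6.022 × 10²³ × 10.60) = 2.999 × 10^-23 cm³, so a = 3.107 × 10^-8 cm = 310.7 pm.
Atoms touch along the body diagonal, so √3·a = 4r, so r = 0.4330 × a = 135 pm.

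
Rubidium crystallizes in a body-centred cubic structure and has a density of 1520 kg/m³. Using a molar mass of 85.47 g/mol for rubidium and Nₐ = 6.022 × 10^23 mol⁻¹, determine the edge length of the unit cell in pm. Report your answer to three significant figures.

572 pm

With Z = 2 atoms per BCC cell, a³ = Z·M/(N_A·ρ) = 2 × 85.47 / (6.022 × 10²³ × 1.520 g/cm³) = 1.867 × 10^-22 cm³.
a = (1.867 × 10^-22)^(1/3) = 5.716 × 10^-8 cm = 572 pm.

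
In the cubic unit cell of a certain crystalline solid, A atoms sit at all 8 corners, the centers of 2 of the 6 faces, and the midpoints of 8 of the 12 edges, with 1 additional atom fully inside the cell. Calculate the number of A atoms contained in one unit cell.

5

Corner atoms are shared by 8 cells (1/8 each), face atoms by 2 (1/2 each), edge atoms by 4 (1/4 each), interior atoms are unshared.
Net atoms = 8 × 1/8 + 2 × 1/2 + 8 × 1/4 + 1 = 1 + 1 + 2 + 1 = 5.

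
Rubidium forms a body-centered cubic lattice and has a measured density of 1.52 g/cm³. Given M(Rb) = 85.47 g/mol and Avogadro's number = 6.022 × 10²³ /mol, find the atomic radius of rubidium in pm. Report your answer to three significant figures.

For a BCC cell (Z = 2), a³ = Z·M/(N_A·ρ) = 2 × 85.47 / (6.022 × 10²³ × 1.520) = 1.867 × 10^-22 cm³, so a = 5.716 × 10^-8 cm = 571.6 pm.
Atoms touch along the body diagonal, so √3·a = 4r, so r = 0.4330 × a = 248 pm.

248 pm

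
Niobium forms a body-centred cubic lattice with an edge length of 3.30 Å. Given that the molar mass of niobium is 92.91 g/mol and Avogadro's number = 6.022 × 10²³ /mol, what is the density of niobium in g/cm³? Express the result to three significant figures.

A BCC unit cell contains Z = 2 atoms.
Cell volume: a³ = (3.30 Å)³ = (3.300 × 10^-8 cm)³ = 3.594 × 10^-23 cm³.
ρ = Z·M/(N_A·a³) = 2 × 92.91 / (6.022 × 10²³ × 3.594 × 10^-23) = 8.586 g/cm³.

8.59 g/cm³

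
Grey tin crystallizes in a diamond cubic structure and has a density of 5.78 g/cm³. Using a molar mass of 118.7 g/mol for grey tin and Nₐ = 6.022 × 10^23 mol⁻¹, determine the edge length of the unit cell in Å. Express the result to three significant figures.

6.49 Å

With Z = 8 atoms per diamond cubic cell, a³ = Z·M/(N_A·ρ) = 8 × 118.7 / (6.022 × 10²³ × 5.780 g/cm³) = 2.728 × 10^-22 cm³.
a = (2.728 × 10^-22)^(1/3) = 6.486 × 10^-8 cm = 6.49 Å.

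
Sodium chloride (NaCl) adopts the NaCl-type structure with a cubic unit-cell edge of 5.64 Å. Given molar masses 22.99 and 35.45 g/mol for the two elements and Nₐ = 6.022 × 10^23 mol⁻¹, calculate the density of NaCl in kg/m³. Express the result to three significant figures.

The NaCl-type structure contains Z = 4 formula units per cell; M(NaCl) = 22.99 + 35.45 = 58.44 g/mol.
a³ = (5.640 × 10^-8 cm)³ = 1.794 × 10^-22 cm³.
ρ = 4 × 58.44 / (6.022 × 10²³ × 1.794 × 10^-22) = 2.164 g/cm³ = 2160 kg/m³.

2160 kg/m³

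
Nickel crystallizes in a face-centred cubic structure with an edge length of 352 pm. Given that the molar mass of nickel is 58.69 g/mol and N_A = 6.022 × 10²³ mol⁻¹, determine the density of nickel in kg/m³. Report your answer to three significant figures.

An FCC unit cell contains Z = 4 atoms.
Cell volume: a³ = (352 pm)³ = (3.520 × 10^-8 cm)³ = 4.361 × 10^-23 cm³.
ρ = Z·M/(N_A·a³) = 4 × 58.69 / (6.022 × 10²³ × 4.361 × 10^-23) = 8.938 g/cm³ = 8940 kg/m³.

8940 kg/m³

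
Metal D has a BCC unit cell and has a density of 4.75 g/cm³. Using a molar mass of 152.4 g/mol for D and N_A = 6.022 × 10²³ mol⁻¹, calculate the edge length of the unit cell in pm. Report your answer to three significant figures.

With Z = 2 atoms per BCC cell, a³ = Z·M/(N_A·ρ) = 2 × 152.4 / (6.022 × 10²³ × 4.750 g/cm³) = 1.066 × 10^-22 cm³.
a = (1.066 × 10^-22)^(1/3) = 4.741 × 10^-8 cm = 474 pm.

474 pm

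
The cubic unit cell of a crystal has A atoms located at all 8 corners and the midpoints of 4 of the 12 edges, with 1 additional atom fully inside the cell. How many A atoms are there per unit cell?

Corner atoms are shared by 8 cells (1/8 each), edge atoms by 4 (1/4 each), interior atoms are unshared.
Net atoms = 8 × 1/8 + 4 × 1/4 + 1 = 1 + 1 + 1 = 3.

3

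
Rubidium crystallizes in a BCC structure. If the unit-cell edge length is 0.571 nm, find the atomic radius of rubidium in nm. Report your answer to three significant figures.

0.247 nm

In a BCC lattice, atoms touch along the body diagonal, so √3·a = 4r.
r = √3·a/4 = 1.7321 × 0.571 / 4 = 0.247 nm.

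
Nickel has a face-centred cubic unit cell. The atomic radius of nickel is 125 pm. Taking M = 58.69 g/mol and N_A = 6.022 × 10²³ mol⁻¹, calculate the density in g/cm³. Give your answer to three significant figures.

In an FCC lattice, atoms touch along the face diagonal, so √2·a = 4r, giving a = 353.6 pm = 3.536 × 10^-8 cm.
With Z = 4, ρ = Z·M/(N_A·a³) = 4 × 58.69 / (6.022 × 10²³ × 4.419 × 10^-23) = 8.821 g/cm³.

8.82 g/cm³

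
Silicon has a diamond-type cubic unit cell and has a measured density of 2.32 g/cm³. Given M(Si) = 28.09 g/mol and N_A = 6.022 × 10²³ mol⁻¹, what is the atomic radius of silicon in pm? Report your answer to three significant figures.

118 pm

For a diamond cubic cell (Z = 8), a³ = Z·M/(N_A·ρ) = 8 × 28.09 / (6.022 × 10²³ × 2.320) = 1.608 × 10^-22 cm³, so a = 5.438 × 10^-8 cm = 543.8 pm.
Nearest neighbors lie along the body diagonal with √3·a = 8r, so r = 0.2165 × a = 118 pm.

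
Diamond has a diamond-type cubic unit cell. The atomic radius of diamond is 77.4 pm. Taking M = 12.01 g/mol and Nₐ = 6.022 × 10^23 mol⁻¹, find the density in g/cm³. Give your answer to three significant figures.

3.49 g/cm³

In a diamond cubic lattice, nearest neighbors lie along the body diagonal with √3·a = 8r, giving a = 357.5 pm = 3.575 × 10^-8 cm.
With Z = 8, ρ = Z·M/(N_A·a³) = 8 × 12.01 / (6.022 × 10²³ × 4.569 × 10^-23) = 3.492 g/cm³.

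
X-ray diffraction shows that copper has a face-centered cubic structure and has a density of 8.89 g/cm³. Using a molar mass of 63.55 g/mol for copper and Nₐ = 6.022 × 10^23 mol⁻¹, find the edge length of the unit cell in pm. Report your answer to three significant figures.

362 pm

With Z = 4 atoms per FCC cell, a³ = Z·M/(N_A·ρ) = 4 × 63.55 / (6.022 × 10²³ × 8.890 g/cm³) = 4.748 × 10^-23 cm³.
a = (4.748 × 10^-23)^(1/3) = 3.621 × 10^-8 cm = 362 pm.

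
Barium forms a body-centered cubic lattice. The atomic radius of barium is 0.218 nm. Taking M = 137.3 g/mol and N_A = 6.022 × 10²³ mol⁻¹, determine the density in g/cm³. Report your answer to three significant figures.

3.57 g/cm³

In a BCC lattice, atoms touch along the body diagonal, so √3·a = 4r, giving a = 0.5034 nm = 5.034 × 10^-8 cm.
With Z = 2, ρ = Z·M/(N_A·a³) = 2 × 137.3 / (6.022 × 10²³ × 1.276 × 10^-22) = 3.573 g/cm³.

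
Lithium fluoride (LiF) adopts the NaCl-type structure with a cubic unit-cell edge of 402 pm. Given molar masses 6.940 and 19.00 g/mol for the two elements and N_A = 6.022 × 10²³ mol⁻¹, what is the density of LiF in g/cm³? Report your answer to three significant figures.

2.65 g/cm³

The NaCl-type structure contains Z = 4 formula units per cell; M(LiF) = 6.940 + 19.00 = 25.94 g/mol.
a³ = (4.020 × 10^-8 cm)³ = 6.496 × 10^-23 cm³.
ρ = 4 × 25.94 / (6.022 × 10²³ × 6.496 × 10^-23) = 2.652 g/cm³.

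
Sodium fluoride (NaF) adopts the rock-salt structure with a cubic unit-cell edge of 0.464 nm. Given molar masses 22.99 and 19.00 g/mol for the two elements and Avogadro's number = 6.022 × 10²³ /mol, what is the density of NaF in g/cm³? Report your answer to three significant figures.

2.79 g/cm³

The rock-salt structure contains Z = 4 formula units per cell; M(NaF) = 22.99 + 19.00 = 41.99 g/mol.
a³ = (4.640 × 10^-8 cm)³ = 9.990 × 10^-23 cm³.
ρ = 4 × 41.99 / (6.022 × 10²³ × 9.990 × 10^-23) = 2.792 g/cm³.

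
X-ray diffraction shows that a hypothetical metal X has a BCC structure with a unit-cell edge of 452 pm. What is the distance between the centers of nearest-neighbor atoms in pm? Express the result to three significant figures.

391 pm

In a BCC structure, atoms touch along the body diagonal, so √3·a = 4r; the nearest-neighbor distance equals 2r = 0.8660·a.
d = 0.8660 × 452 = 391 pm.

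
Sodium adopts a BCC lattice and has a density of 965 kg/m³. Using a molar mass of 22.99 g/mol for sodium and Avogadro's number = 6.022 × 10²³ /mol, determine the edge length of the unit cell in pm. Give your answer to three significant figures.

429 pm

With Z = 2 atoms per BCC cell, a³ = Z·M/(N_A·ρ) = 2 × 22.99 / (6.022 × 10²³ × 0.9650 g/cm³) = 7.912 × 10^-23 cm³.
a = (7.912 × 10^-23)^(1/3) = 4.293 × 10^-8 cm = 429 pm.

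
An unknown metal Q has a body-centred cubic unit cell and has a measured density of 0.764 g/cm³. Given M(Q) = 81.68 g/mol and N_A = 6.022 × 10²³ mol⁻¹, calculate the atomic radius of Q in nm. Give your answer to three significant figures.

For a BCC cell (Z = 2), a³ = Z·M/(N_A·ρ) = 2 × 81.68 / (6.022 × 10²³ × 0.7640) = 3.551 × 10^-22 cm³, so a = 7.081 × 10^-8 cm = 0.7081 nm.
Atoms touch along the body diagonal, so √3·a = 4r, so r = 0.4330 × a = 0.307 nm.

0.307 nm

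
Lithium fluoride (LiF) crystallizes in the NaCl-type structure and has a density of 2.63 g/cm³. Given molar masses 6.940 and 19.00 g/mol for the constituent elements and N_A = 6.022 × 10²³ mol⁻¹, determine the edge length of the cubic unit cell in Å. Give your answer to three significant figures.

M(LiF) = 25.94 g/mol; Z = 4 formula units per cell.
a³ = Z·M/(N_A·ρ) = 4 × 25.94 / (6.022 × 10²³ × 2.63) = 6.551 × 10^-23 cm³, so a = 4.031 × 10^-8 cm = 4.03 Å.

4.03 Å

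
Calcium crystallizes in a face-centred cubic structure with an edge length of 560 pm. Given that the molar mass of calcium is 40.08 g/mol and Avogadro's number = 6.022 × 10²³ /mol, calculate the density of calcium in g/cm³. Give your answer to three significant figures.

An FCC unit cell contains Z = 4 atoms.
Cell volume: a³ = (560 pm)³ = (5.600 × 10^-8 cm)³ = 1.756 × 10^-22 cm³.
ρ = Z·M/(N_A·a³) = 4 × 40.08 / (6.022 × 10²³ × 1.756 × 10^-22) = 1.516 g/cm³.

1.52 g/cm³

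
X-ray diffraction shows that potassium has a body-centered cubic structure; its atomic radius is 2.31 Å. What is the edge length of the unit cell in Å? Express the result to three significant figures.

In a BCC lattice, atoms touch along the body diagonal, so √3·a = 4r.
a = 4r/√3 = 4 × 2.31 / 1.7321 = 5.33 Å.

5.33 Å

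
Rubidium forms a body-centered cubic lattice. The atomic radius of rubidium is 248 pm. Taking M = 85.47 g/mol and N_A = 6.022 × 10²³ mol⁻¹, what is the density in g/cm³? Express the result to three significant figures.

In a BCC lattice, atoms touch along the body diagonal, so √3·a = 4r, giving a = 572.7 pm = 5.727 × 10^-8 cm.
With Z = 2, ρ = Z·M/(N_A·a³) = 2 × 85.47 / (6.022 × 10²³ × 1.879 × 10^-22) = 1.511 g/cm³.

1.51 g/cm³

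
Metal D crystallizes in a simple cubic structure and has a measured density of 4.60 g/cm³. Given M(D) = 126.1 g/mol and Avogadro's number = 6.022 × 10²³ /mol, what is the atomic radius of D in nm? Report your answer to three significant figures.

For a simple cubic cell (Z = 1), a³ = Z·M/(N_A·ρ) = 1 × 126.1 / (6.022 × 10²³ × 4.600) = 4.552 × 10^-23 cm³, so a = 3.571 × 10^-8 cm = 0.3571 nm.
Atoms touch along the cell edge, so a = 2r, so r = 0.5000 × a = 0.179 nm.

0.179 nm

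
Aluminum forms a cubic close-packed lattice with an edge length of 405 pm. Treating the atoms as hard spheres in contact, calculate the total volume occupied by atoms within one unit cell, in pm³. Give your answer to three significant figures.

In an FCC lattice atoms touch along the face diagonal, so √2·a = 4r, so r = 0.3536a = 143.2 pm.
V_atoms = Z × (4/3)πr³ = 4 × (4/3)π × (143.2)³ = 4.92 × 10^7 pm³.

4.92 × 10^7 pm³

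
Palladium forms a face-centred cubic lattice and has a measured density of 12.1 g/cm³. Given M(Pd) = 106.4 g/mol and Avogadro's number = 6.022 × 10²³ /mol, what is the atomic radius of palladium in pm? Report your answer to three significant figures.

137 pm

For an FCC cell (Z = 4), a³ = Z·M/(N_A·ρ) = 4 × 106.4 / (6.022 × 10²³ × 12.10) = 5.841 × 10^-23 cm³, so a = 3.880 × 10^-8 cm = 388.0 pm.
Atoms touch along the face diagonal, so √2·a = 4r, so r = 0.3536 × a = 137 pm.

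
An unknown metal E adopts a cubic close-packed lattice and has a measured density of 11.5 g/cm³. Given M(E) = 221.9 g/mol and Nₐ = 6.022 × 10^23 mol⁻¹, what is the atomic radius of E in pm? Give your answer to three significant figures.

178 pm

For an FCC cell (Z = 4), a³ = Z·M/(N_A·ρ) = 4 × 221.9 / (6.022 × 10²³ × 11.50) = 1.282 × 10^-22 cm³, so a = 5.042 × 10^-8 cm = 504.2 pm.
Atoms touch along the face diagonal, so √2·a = 4r, so r = 0.3536 × a = 178 pm.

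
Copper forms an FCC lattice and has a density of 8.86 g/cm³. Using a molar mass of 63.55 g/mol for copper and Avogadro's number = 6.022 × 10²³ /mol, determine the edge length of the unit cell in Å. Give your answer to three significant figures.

3.63 Å

With Z = 4 atoms per FCC cell, a³ = Z·M/(N_A·ρ) = 4 × 63.55 / (6.022 × 10²³ × 8.860 g/cm³) = 4.764 × 10^-23 cm³.
a = (4.764 × 10^-23)^(1/3) = 3.625 × 10^-8 cm = 3.63 Å.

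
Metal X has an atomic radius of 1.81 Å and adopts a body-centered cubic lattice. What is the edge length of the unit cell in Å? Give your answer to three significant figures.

4.18 Å

In a BCC lattice, atoms touch along the body diagonal, so √3·a = 4r.
a = 4r/√3 = 4 × 1.81 / 1.7321 = 4.18 Å.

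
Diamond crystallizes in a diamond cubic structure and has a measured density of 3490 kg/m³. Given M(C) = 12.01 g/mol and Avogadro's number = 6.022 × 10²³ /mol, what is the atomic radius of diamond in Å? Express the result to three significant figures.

For a diamond cubic cell (Z = 8), a³ = Z·M/(N_A·ρ) = 8 × 12.01 / (6.022 × 10²³ × 3.490) = 4.572 × 10^-23 cm³, so a = 3.576 × 10^-8 cm = 3.576 Å.
Nearest neighbors lie along the body diagonal with √3·a = 8r, so r = 0.2165 × a = 0.774 Å.

0.774 Å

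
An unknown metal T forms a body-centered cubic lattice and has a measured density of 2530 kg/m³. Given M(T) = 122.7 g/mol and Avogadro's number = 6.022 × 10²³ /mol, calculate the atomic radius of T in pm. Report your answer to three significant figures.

236 pm

For a BCC cell (Z = 2), a³ = Z·M/(N_A·ρ) = 2 × 122.7 / (6.022 × 10²³ × 2.530) = 1.611 × 10^-22 cm³, so a = 5.441 × 10^-8 cm = 544.1 pm.
Atoms touch along the body diagonal, so √3·a = 4r, so r = 0.4330 × a = 236 pm.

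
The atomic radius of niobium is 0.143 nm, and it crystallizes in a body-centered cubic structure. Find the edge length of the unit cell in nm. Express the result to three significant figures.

0.330 nm

In a BCC lattice, atoms touch along the body diagonal, so √3·a = 4r.
a = 4r/√3 = 4 × 0.143 / 1.7321 = 0.330 nm.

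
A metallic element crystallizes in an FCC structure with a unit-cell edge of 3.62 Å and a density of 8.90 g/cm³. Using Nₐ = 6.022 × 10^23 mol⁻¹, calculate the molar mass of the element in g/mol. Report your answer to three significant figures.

63.6 g/mol

An FCC cell has Z = 4 atoms; a = 3.620 × 10^-8 cm.
M = ρ·N_A·a³/Z = 8.90 × 6.022 × 10²³ × 4.744 × 10^-23 / 4 = 63.6 g/mol.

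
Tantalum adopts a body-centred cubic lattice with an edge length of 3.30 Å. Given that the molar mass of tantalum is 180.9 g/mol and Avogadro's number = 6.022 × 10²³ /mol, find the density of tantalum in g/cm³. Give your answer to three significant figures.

A BCC unit cell contains Z = 2 atoms.
Cell volume: a³ = (3.30 Å)³ = (3.300 × 10^-8 cm)³ = 3.594 × 10^-23 cm³.
ρ = Z·M/(N_A·a³) = 2 × 180.9 / (6.022 × 10²³ × 3.594 × 10^-23) = 16.72 g/cm³.

16.7 g/cm³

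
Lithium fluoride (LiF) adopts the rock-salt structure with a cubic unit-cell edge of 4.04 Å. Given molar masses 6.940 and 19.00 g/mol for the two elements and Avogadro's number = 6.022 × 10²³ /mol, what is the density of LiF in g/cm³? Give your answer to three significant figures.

The rock-salt structure contains Z = 4 formula units per cell; M(LiF) = 6.940 + 19.00 = 25.94 g/mol.
a³ = (4.040 × 10^-8 cm)³ = 6.594 × 10^-23 cm³.
ρ = 4 × 25.94 / (6.022 × 10²³ × 6.594 × 10^-23) = 2.613 g/cm³.

2.61 g/cm³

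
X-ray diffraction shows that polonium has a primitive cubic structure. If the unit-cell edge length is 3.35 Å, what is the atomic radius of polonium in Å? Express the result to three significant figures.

1.68 Å

In a simple cubic lattice, atoms touch along the cell edge, so a = 2r.
r = a/2 = 3.35/2 = 1.68 Å.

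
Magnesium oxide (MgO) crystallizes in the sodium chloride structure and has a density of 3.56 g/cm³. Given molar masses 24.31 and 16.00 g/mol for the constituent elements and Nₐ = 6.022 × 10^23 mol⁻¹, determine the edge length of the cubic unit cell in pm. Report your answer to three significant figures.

M(MgO) = 40.31 g/mol; Z = 4 formula units per cell.
a³ = Z·M/(N_A·ρ) = 4 × 40.31 / (6.022 × 10²³ × 3.56) = 7.521 × 10^-23 cm³, so a = 4.221 × 10^-8 cm = 422 pm.

422 pm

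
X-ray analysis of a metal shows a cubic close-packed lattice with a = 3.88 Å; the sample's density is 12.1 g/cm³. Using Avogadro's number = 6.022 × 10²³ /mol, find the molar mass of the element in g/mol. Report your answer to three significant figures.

106 g/mol

An FCC cell has Z = 4 atoms; a = 3.880 × 10^-8 cm.
M = ρ·N_A·a³/Z = 12.1 × 6.022 × 10²³ × 5.841 × 10^-23 / 4 = 106 g/mol.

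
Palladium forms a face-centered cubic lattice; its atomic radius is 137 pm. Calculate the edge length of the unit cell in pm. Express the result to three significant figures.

387 pm

In an FCC lattice, atoms touch along the face diagonal, so √2·a = 4r.
a = 4r/√2 = 4 × 137 / 1.4142 = 387 pm.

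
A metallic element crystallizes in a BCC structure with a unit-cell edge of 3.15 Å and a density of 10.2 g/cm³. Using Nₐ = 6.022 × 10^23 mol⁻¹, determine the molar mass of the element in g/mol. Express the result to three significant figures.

96.0 g/mol

A BCC cell has Z = 2 atoms; a = 3.150 × 10^-8 cm.
M = ρ·N_A·a³/Z = 10.2 × 6.022 × 10²³ × 3.126 × 10^-23 / 2 = 96.0 g/mol.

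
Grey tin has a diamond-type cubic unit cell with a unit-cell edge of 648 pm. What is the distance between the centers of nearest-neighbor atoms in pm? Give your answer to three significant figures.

In a diamond cubic structure, nearest neighbors lie along the body diagonal with √3·a = 8r; the nearest-neighbor distance equals 2r = 0.4330·a.
d = 0.4330 × 648 = 281 pm.

281 pm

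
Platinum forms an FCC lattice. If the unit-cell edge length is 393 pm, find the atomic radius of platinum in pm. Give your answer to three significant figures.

139 pm

In an FCC lattice, atoms touch along the face diagonal, so √2·a = 4r.
r = √2·a/4 = 1.4142 × 393 / 4 = 139 pm.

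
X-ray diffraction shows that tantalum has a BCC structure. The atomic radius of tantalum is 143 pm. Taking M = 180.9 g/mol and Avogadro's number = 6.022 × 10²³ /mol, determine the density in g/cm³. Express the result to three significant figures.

16.7 g/cm³

In a BCC lattice, atoms touch along the body diagonal, so √3·a = 4r, giving a = 330.2 pm = 3.302 × 10^-8 cm.
With Z = 2, ρ = Z·M/(N_A·a³) = 2 × 180.9 / (6.022 × 10²³ × 3.602 × 10^-23) = 16.68 g/cm³.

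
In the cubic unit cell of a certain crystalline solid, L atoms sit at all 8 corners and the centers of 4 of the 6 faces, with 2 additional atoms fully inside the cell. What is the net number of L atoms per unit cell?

5

Corner atoms are shared by 8 cells (1/8 each), face atoms by 2 (1/2 each), interior atoms are unshared.
Net atoms = 8 × 1/8 + 4 × 1/2 + 2 = 1 + 2 + 2 = 5.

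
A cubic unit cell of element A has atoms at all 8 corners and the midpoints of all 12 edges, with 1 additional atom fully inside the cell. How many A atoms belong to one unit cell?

Corner atoms are shared by 8 cells (1/8 each), edge atoms by 4 (1/4 each), interior atoms are unshared.
Net atoms = 8 × 1/8 + 12 × 1/4 + 1 = 1 + 3 + 1 = 5.

5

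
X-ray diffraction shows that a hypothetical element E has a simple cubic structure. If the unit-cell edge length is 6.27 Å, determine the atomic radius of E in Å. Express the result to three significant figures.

In a simple cubic lattice, atoms touch along the cell edge, so a = 2r.
r = a/2 = 6.27/2 = 3.14 Å.

3.14 Å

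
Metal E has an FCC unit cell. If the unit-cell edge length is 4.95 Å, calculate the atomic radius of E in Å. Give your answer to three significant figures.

1.75 Å

In an FCC lattice, atoms touch along the face diagonal, so √2·a = 4r.
r = √2·a/4 = 1.4142 × 4.95 / 4 = 1.75 Å.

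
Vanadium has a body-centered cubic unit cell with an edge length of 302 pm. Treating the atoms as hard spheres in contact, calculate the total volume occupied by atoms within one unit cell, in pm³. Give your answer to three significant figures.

In a BCC lattice atoms touch along the body diagonal, so √3·a = 4r, so r = 0.4330a = 130.8 pm.
V_atoms = Z × (4/3)πr³ = 2 × (4/3)π × (130.8)³ = 1.87 × 10^7 pm³.

1.87 × 10^7 pm³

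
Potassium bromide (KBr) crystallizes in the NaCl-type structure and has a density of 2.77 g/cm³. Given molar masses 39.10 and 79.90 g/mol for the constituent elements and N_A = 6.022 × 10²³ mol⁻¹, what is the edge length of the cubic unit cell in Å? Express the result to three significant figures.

6.58 Å

M(KBr) = 119.0 g/mol; Z = 4 formula units per cell.
a³ = Z·M/(N_A·ρ) = 4 × 119.0 / (6.022 × 10²³ × 2.77) = 2.854 × 10^-22 cm³, so a = 6.584 × 10^-8 cm = 6.58 Å.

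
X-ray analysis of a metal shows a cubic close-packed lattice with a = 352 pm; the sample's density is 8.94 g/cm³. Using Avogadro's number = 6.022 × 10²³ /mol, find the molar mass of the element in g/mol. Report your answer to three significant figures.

An FCC cell has Z = 4 atoms; a = 3.520 × 10^-8 cm.
M = ρ·N_A·a³/Z = 8.94 × 6.022 × 10²³ × 4.361 × 10^-23 / 4 = 58.7 g/mol.

58.7 g/mol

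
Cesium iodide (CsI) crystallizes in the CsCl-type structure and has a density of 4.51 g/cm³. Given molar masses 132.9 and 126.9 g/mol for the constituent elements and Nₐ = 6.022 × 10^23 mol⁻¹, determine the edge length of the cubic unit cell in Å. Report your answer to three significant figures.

4.57 Å

M(CsI) = 259.8 g/mol; Z = 1 formula unit per cell.
a³ = Z·M/(N_A·ρ) = 1 × 259.8 / (6.022 × 10²³ × 4.51) = 9.566 × 10^-23 cm³, so a = 4.573 × 10^-8 cm = 4.57 Å.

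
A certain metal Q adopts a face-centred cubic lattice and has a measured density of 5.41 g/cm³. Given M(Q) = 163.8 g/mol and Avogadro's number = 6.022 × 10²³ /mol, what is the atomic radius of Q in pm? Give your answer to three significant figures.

For an FCC cell (Z = 4), a³ = Z·M/(N_A·ρ) = 4 × 163.8 / (6.022 × 10²³ × 5.410) = 2.011 × 10^-22 cm³, so a = 5.859 × 10^-8 cm = 585.9 pm.
Atoms touch along the face diagonal, so √2·a = 4r, so r = 0.3536 × a = 207 pm.

207 pm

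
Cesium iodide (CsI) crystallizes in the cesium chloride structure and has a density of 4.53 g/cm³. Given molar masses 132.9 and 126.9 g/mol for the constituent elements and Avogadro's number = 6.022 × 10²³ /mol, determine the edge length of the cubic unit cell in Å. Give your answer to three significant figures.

M(CsI) = 259.8 g/mol; Z = 1 formula unit per cell.
a³ = Z·M/(N_A·ρ) = 1 × 259.8 / (6.022 × 10²³ × 4.53) = 9.524 × 10^-23 cm³, so a = 4.567 × 10^-8 cm = 4.57 Å.

4.57 Å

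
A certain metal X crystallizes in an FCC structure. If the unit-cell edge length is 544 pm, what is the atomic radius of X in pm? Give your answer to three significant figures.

192 pm

In an FCC lattice, atoms touch along the face diagonal, so √2·a = 4r.
r = √2·a/4 = 1.4142 × 544 / 4 = 192 pm.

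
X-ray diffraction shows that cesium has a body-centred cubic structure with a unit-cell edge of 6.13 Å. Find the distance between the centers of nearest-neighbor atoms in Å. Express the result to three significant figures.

5.31 Å

In a BCC structure, atoms touch along the body diagonal, so √3·a = 4r; the nearest-neighbor distance equals 2r = 0.8660·a.
d = 0.8660 × 6.13 = 5.31 Å.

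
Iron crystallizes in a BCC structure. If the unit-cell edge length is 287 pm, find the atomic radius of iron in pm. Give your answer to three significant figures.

124 pm

In a BCC lattice, atoms touch along the body diagonal, so √3·a = 4r.
r = √3·a/4 = 1.7321 × 287 / 4 = 124 pm.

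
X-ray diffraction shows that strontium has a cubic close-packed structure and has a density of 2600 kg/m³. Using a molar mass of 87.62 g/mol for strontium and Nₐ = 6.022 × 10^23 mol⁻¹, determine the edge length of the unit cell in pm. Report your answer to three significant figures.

With Z = 4 atoms per FCC cell, a³ = Z·M/(N_A·ρ) = 4 × 87.62 / (6.022 × 10²³ × 2.600 g/cm³) = 2.238 × 10^-22 cm³.
a = (2.238 × 10^-22)^(1/3) = 6.072 × 10^-8 cm = 607 pm.

607 pm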